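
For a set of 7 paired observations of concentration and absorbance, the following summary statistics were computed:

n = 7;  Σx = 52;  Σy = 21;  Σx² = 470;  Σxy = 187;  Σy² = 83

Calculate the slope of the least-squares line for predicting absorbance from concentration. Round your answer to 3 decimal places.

0.370

Sxx = Σx² − (Σx)²/n = 470 − 386.285714 = 83.714286
Sxy = Σxy − (Σx)(Σy)/n = 187 − 156 = 31
b = Sxy/Sxx = 31/83.714286 = 0.370307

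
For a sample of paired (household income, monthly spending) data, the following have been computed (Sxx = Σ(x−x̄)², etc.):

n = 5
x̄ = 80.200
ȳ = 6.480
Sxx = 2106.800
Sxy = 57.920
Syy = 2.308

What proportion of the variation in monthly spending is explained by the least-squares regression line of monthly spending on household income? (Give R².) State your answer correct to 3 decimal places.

R² = Sxy²/(Sxx·Syy) = (57.92)²/(2106.8·2.308) = 0.689919

0.690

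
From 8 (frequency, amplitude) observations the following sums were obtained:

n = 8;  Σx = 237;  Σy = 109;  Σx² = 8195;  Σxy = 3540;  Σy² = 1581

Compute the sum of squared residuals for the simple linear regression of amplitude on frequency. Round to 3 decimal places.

13.547

Sxx = Σx² − (Σx)²/n = 8195 − 7021.125 = 1173.875
Sxy = Σxy − (Σx)(Σy)/n = 3540 − 3229.125 = 310.875
Syy = Σy² − (Σy)²/n = 1581 − 1485.125 = 95.875
b = Sxy/Sxx = 310.875/1173.875 = 0.264828
SSE = Syy − b·Sxy = 95.875 − 0.264828·310.875 = 13.546587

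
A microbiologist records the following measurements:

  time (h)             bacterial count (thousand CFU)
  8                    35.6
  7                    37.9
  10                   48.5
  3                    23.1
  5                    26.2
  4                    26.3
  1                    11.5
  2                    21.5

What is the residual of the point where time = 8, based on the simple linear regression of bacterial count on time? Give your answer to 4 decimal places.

n = 8, Σx = 40, Σy = 230.6, Σxy = 1395.1, Σx² = 268
Sxx = Σx² − (Σx)²/n = 268 − 200 = 68
Sxy = Σxy − (Σx)(Σy)/n = 1395.1 − 1153 = 242.1
b = Sxy/Sxx = 242.1/68 = 3.560294
a = ȳ − b·x̄ = 28.825 − 3.560294·5 = 11.023529
ŷ(8) = 11.023529 + 3.560294·8 = 39.505882
residual = y − ŷ = 35.6 − 39.505882 = -3.905882

-3.9059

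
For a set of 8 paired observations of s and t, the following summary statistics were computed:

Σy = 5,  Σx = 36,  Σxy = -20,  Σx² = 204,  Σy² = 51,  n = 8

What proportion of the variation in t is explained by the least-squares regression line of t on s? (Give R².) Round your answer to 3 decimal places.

0.898

Sxx = Σx² − (Σx)²/n = 204 − 162 = 42
Sxy = Σxy − (Σx)(Σy)/n = -20 − 22.5 = -42.5
Syy = Σy² − (Σy)²/n = 51 − 3.125 = 47.875
R² = Sxy²/(Sxx·Syy) = (-42.5)²/(42·47.875) = 0.898297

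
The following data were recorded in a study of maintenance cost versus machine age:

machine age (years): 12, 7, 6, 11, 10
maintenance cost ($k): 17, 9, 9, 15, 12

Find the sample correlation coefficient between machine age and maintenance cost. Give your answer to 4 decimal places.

0.9611

n = 5, Σx = 46, Σy = 62, Σxy = 606, Σx² = 450, Σy² = 820
Sxx = Σx² − (Σx)²/n = 450 − 423.2 = 26.8
Sxy = Σxy − (Σx)(Σy)/n = 606 − 570.4 = 35.6
Syy = Σy² − (Σy)²/n = 820 − 768.8 = 51.2
r = Sxy/√(Sxx·Syy) = 35.6/√(1372.16) = 35.6/37.042678 = 0.961054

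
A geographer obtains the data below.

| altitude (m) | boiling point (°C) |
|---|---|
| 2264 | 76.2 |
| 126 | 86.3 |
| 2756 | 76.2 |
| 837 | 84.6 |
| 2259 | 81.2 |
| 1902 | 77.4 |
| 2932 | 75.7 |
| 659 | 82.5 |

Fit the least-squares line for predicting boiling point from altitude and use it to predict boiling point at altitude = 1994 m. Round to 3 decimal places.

n = 8, Σx = 13735, Σy = 640.1, Σxy = 1071173.5, Σx² = 31189267
Sxx = Σx² − (Σx)²/n = 31189267 − 23581278.125 = 7607988.875
Sxy = Σxy − (Σx)(Σy)/n = 1071173.5 − 1098971.6875 = -27798.1875
b = Sxy/Sxx = -27798.1875/7607988.875 = -0.003654
a = ȳ − b·x̄ = 80.0125 − (-0.003654)·1716.875 = 86.285644
ŷ(1994) = a + b·1994 = 86.285644 + (-0.003654)·1994 = 78.999936

79.000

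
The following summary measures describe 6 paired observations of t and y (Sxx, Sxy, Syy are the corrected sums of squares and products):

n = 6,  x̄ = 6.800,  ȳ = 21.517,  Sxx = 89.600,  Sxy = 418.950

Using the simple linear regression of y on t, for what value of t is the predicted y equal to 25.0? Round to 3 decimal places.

7.545

b = Sxy/Sxx = 418.95/89.6 = 4.675781
a = ȳ − b·x̄ = 21.517 − 4.675781·6.8 = -10.278313
Set a + b·x = 25.0: x = (25.0 − (-10.278313)) / 4.675781 = 7.544902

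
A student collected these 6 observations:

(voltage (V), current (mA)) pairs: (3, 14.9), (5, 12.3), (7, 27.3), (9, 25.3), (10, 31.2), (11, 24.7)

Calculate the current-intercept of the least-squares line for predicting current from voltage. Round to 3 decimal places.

n = 6, Σx = 45, Σy = 135.7, Σxy = 1108.7, Σx² = 385
Sxx = Σx² − (Σx)²/n = 385 − 337.5 = 47.5
Sxy = Σxy − (Σx)(Σy)/n = 1108.7 − 1017.75 = 90.95
b = Sxy/Sxx = 90.95/47.5 = 1.914737
a = ȳ − b·x̄ = 22.616667 − 1.914737·7.5 = 8.256140

8.256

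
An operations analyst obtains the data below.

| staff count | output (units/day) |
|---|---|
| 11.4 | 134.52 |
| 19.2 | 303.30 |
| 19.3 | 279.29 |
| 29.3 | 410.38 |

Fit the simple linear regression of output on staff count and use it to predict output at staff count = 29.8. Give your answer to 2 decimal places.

n = 4, Σx = 79.2, Σy = 1127.49, Σxy = 24771.319, Σx² = 1729.58
Sxx = Σx² − (Σx)²/n = 1729.58 − 1568.16 = 161.42
Sxy = Σxy − (Σx)(Σy)/n = 24771.319 − 22324.302 = 2447.017
b = Sxy/Sxx = 2447.017/161.42 = 15.159317
a = ȳ − b·x̄ = 281.8725 − 15.159317·19.8 = -18.281983
ŷ(29.8) = a + b·29.8 = -18.281983 + 15.159317·29.8 = 433.465673

433.47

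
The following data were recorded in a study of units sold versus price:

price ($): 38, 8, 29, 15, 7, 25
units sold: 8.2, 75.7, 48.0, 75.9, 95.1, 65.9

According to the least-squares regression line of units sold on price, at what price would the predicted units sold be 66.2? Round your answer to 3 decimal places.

n = 6, Σx = 122, Σy = 368.8, Σxy = 5760.9, Σx² = 3248
Sxx = Σx² − (Σx)²/n = 3248 − 2480.666667 = 767.333333
Sxy = Σxy − (Σx)(Σy)/n = 5760.9 − 7498.933333 = -1738.033333
b = Sxy/Sxx = -1738.033333/767.333333 = -2.265030
a = ȳ − b·x̄ = 61.466667 − (-2.265030)·20.333333 = 107.522285
Set a + b·x = 66.2: x = (66.2 − 107.522285) / (-2.265030) = 18.243589

18.244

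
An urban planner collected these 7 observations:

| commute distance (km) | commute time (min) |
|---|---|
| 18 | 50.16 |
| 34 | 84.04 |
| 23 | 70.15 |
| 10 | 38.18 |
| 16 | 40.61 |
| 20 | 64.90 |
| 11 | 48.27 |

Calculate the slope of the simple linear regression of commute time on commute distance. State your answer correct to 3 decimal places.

1.917

n = 7, Σx = 132, Σy = 396.31, Σxy = 8234.22, Σx² = 2886
Sxx = Σx² − (Σx)²/n = 2886 − 2489.142857 = 396.857143
Sxy = Σxy − (Σx)(Σy)/n = 8234.22 − 7473.274286 = 760.945714
b = Sxy/Sxx = 760.945714/396.857143 = 1.917430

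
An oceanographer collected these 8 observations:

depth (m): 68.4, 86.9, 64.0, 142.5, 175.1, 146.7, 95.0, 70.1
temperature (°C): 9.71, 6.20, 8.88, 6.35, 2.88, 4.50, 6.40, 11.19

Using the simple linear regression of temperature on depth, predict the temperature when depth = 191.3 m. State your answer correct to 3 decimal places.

n = 8, Σx = 848.7, Σy = 56.11, Σxy = 5232.996, Σx² = 102752.33
Sxx = Σx² − (Σx)²/n = 102752.33 − 90036.46125 = 12715.86875
Sxy = Σxy − (Σx)(Σy)/n = 5232.996 − 5952.569625 = -719.573625
b = Sxy/Sxx = -719.573625/12715.86875 = -0.056589
a = ȳ − b·x̄ = 7.01375 − (-0.056589)·106.0875 = 13.017097
ŷ(191.3) = a + b·191.3 = 13.017097 + (-0.056589)·191.3 = 2.191691

2.192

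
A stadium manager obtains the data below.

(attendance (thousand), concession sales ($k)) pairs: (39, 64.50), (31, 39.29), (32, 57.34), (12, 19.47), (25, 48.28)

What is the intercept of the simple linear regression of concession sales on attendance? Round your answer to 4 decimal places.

n = 5, Σx = 139, Σy = 228.88, Σxy = 7009.01, Σx² = 4275
Sxx = Σx² − (Σx)²/n = 4275 − 3864.2 = 410.8
Sxy = Σxy − (Σx)(Σy)/n = 7009.01 − 6362.864 = 646.146
b = Sxy/Sxx = 646.146/410.8 = 1.572897
a = ȳ − b·x̄ = 45.776 − 1.572897·27.8 = 2.049469

2.0495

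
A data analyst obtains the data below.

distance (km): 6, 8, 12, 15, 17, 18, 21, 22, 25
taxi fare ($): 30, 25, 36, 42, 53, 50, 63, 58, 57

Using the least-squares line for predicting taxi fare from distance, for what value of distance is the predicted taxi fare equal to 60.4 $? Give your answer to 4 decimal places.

n = 9, Σx = 144, Σy = 414, Σxy = 7267, Σx² = 2632
Sxx = Σx² − (Σx)²/n = 2632 − 2304 = 328
Sxy = Σxy − (Σx)(Σy)/n = 7267 − 6624 = 643
b = Sxy/Sxx = 643/328 = 1.960366
a = ȳ − b·x̄ = 46 − 1.960366·16 = 14.634146
Set a + b·x = 60.4: x = (60.4 − 14.634146) / 1.960366 = 23.345568

23.3456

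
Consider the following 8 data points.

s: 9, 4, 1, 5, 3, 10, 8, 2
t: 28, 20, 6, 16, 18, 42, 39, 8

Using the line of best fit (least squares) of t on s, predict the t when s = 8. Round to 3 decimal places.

n = 8, Σx = 42, Σy = 177, Σxy = 1220, Σx² = 300
Sxx = Σx² − (Σx)²/n = 300 − 220.5 = 79.5
Sxy = Σxy − (Σx)(Σy)/n = 1220 − 929.25 = 290.75
b = Sxy/Sxx = 290.75/79.5 = 3.657233
a = ȳ − b·x̄ = 22.125 − 3.657233·5.25 = 2.924528
ŷ(8) = a + b·8 = 2.924528 + 3.657233·8 = 32.182390

32.182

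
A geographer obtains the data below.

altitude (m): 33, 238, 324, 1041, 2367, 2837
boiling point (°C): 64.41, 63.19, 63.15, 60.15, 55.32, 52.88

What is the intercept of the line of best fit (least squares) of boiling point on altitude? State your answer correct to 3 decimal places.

n = 6, Σx = 6840, Σy = 359.1, Σxy = 381204.5, Σx² = 14897648
Sxx = Σx² − (Σx)²/n = 14897648 − 7797600 = 7100048
Sxy = Σxy − (Σx)(Σy)/n = 381204.5 − 409374 = -28169.5
b = Sxy/Sxx = -28169.5/7100048 = -0.003968
a = ȳ − b·x̄ = 59.85 − (-0.003968)·1140 = 64.372960

64.373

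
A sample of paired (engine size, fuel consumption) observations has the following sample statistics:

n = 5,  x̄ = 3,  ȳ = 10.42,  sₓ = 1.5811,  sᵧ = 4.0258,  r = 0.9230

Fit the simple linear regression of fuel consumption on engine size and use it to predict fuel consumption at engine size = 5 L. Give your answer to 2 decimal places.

15.12

b = r · sᵧ/sₓ = 0.923 · 4.0258/1.5811 = 2.350144
a = ȳ − b·x̄ = 10.42 − 2.350144·3 = 3.369567
ŷ(5) = a + b·5 = 3.369567 + 2.350144·5 = 15.120289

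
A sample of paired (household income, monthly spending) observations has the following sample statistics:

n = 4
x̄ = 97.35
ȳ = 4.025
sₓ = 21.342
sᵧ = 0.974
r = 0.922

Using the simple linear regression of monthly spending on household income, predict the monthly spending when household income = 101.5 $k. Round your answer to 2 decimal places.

4.20

b = r · sᵧ/sₓ = 0.922 · 0.974/21.342 = 0.042078
a = ȳ − b·x̄ = 4.025 − 0.042078·97.35 = -0.071290
ŷ(101.5) = a + b·101.5 = -0.071290 + 0.042078·101.5 = 4.199624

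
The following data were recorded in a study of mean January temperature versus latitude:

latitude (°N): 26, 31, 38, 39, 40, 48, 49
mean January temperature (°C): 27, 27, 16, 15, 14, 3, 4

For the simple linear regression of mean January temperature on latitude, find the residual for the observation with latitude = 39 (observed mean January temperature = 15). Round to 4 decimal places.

n = 7, Σx = 271, Σy = 106, Σxy = 3632, Σx² = 10907
Sxx = Σx² − (Σx)²/n = 10907 − 10491.571429 = 415.428571
Sxy = Σxy − (Σx)(Σy)/n = 3632 − 4103.714286 = -471.714286
b = Sxy/Sxx = -471.714286/415.428571 = -1.135488
a = ȳ − b·x̄ = 15.142857 − (-1.135488)·38.714286 = 59.102476
ŷ(39) = 59.102476 + (-1.135488)·39 = 14.818432
residual = y − ŷ = 15 − 14.818432 = 0.181568

0.1816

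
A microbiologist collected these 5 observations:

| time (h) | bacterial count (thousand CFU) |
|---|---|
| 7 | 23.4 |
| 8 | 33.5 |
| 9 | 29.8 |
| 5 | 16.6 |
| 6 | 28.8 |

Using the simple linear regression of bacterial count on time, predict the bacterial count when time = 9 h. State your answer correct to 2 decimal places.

n = 5, Σx = 35, Σy = 132.1, Σxy = 955.8, Σx² = 255
Sxx = Σx² − (Σx)²/n = 255 − 245 = 10
Sxy = Σxy − (Σx)(Σy)/n = 955.8 − 924.7 = 31.1
b = Sxy/Sxx = 31.1/10 = 3.11
a = ȳ − b·x̄ = 26.42 − 3.11·7 = 4.65
ŷ(9) = a + b·9 = 4.65 + 3.11·9 = 32.64

32.64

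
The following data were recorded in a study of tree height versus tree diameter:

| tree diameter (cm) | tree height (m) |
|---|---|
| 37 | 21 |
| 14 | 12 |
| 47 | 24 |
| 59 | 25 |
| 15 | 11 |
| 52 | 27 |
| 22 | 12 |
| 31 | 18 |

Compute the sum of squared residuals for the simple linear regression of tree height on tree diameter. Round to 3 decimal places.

n = 8, Σx = 277, Σy = 150, Σxy = 5939, Σx² = 11629, Σy² = 3104
Sxx = Σx² − (Σx)²/n = 11629 − 9591.125 = 2037.875
Sxy = Σxy − (Σx)(Σy)/n = 5939 − 5193.75 = 745.25
Syy = Σy² − (Σy)²/n = 3104 − 2812.5 = 291.5
b = Sxy/Sxx = 745.25/2037.875 = 0.365700
SSE = Syy − b·Sxy = 291.5 − 0.365700·745.25 = 18.962400

18.962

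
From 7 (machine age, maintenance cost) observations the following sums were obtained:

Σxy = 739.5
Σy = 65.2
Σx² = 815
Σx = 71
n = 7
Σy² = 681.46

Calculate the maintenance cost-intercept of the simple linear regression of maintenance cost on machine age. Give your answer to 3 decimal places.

0.954

Sxx = Σx² − (Σx)²/n = 815 − 720.142857 = 94.857143
Sxy = Σxy − (Σx)(Σy)/n = 739.5 − 661.314286 = 78.185714
b = Sxy/Sxx = 78.185714/94.857143 = 0.824247
a = ȳ − b·x̄ = 9.314286 − 0.824247·10.142857 = 0.954066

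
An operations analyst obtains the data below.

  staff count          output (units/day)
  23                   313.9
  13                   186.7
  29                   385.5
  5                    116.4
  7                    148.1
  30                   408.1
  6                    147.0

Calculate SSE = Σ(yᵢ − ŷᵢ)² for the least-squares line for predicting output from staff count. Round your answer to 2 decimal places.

n = 7, Σx = 113, Σy = 1705.7, Σxy = 35570, Σx² = 2549, Σy² = 505637.53
Sxx = Σx² − (Σx)²/n = 2549 − 1824.142857 = 724.857143
Sxy = Σxy − (Σx)(Σy)/n = 35570 − 27534.871429 = 8035.128571
Syy = Σy² − (Σy)²/n = 505637.53 − 415630.355714 = 90007.174286
b = Sxy/Sxx = 8035.128571/724.857143 = 11.085120
SSE = Syy − b·Sxy = 90007.174286 − 11.085120·8035.128571 = 936.808082

936.81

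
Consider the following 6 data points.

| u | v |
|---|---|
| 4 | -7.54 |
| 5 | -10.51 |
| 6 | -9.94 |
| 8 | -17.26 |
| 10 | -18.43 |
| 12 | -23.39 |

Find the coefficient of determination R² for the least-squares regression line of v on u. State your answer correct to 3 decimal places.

n = 6, Σx = 45, Σy = -87.07, Σxy = -745.41, Σx² = 385, Σy² = 1450.7799
Sxx = Σx² − (Σx)²/n = 385 − 337.5 = 47.5
Sxy = Σxy − (Σx)(Σy)/n = -745.41 − (-653.025) = -92.385
Syy = Σy² − (Σy)²/n = 1450.7799 − 1263.530817 = 187.249083
R² = Sxy²/(Sxx·Syy) = (-92.385)²/(47.5·187.249083) = 0.959599

0.960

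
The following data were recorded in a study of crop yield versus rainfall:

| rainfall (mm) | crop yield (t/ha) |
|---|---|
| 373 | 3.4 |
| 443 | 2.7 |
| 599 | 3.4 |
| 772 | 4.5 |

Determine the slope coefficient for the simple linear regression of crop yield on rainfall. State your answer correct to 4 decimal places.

n = 4, Σx = 2187, Σy = 14, Σxy = 7974.9, Σx² = 1290163
Sxx = Σx² − (Σx)²/n = 1290163 − 1195742.25 = 94420.75
Sxy = Σxy − (Σx)(Σy)/n = 7974.9 − 7654.5 = 320.4
b = Sxy/Sxx = 320.4/94420.75 = 0.003393

0.0034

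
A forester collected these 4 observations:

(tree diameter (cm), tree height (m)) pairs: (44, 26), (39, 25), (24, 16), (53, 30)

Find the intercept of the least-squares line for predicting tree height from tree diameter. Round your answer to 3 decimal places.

n = 4, Σx = 160, Σy = 97, Σxy = 4093, Σx² = 6842
Sxx = Σx² − (Σx)²/n = 6842 − 6400 = 442
Sxy = Σxy − (Σx)(Σy)/n = 4093 − 3880 = 213
b = Sxy/Sxx = 213/442 = 0.481900
a = ȳ − b·x̄ = 24.25 − 0.481900·40 = 4.973982

4.974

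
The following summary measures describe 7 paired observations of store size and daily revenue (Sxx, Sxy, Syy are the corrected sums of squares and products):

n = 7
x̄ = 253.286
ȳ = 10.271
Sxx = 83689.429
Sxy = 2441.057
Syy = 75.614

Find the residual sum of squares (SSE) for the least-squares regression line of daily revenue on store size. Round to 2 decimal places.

4.41

b = Sxy/Sxx = 2441.057/83689.429 = 0.029168
SSE = Syy − b·Sxy = 75.614 − 0.029168·2441.057 = 4.413140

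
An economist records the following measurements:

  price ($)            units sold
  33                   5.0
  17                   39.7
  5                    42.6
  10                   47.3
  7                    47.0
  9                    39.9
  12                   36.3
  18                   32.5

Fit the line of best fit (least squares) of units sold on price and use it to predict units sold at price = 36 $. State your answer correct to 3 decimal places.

n = 8, Σx = 111, Σy = 290.3, Σxy = 3234.6, Σx² = 2101
Sxx = Σx² − (Σx)²/n = 2101 − 1540.125 = 560.875
Sxy = Σxy − (Σx)(Σy)/n = 3234.6 − 4027.9125 = -793.3125
b = Sxy/Sxx = -793.3125/560.875 = -1.414419
a = ȳ − b·x̄ = 36.2875 − (-1.414419)·13.875 = 55.912570
ŷ(36) = a + b·36 = 55.912570 + (-1.414419)·36 = 4.993470

4.993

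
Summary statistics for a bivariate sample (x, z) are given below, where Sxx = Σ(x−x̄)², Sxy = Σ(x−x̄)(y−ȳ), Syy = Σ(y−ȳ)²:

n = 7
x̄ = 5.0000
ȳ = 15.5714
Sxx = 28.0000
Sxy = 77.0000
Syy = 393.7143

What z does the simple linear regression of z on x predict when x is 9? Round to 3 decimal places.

26.571

b = Sxy/Sxx = 77/28 = 2.75
a = ȳ − b·x̄ = 15.5714 − 2.75·5 = 1.8214
ŷ(9) = a + b·9 = 1.8214 + 2.75·9 = 26.5714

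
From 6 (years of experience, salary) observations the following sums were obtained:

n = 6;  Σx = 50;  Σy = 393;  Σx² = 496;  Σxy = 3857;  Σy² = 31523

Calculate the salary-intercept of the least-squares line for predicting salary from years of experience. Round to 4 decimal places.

Sxx = Σx² − (Σx)²/n = 496 − 416.666667 = 79.333333
Sxy = Σxy − (Σx)(Σy)/n = 3857 − 3275 = 582
b = Sxy/Sxx = 582/79.333333 = 7.336134
a = ȳ − b·x̄ = 65.5 − 7.336134·8.333333 = 4.365546

4.3655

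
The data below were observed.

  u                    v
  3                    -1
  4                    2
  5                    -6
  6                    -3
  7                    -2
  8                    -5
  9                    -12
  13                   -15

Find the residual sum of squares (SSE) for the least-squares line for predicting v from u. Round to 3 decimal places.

n = 8, Σx = 55, Σy = -42, Σxy = -400, Σx² = 449, Σy² = 448
Sxx = Σx² − (Σx)²/n = 449 − 378.125 = 70.875
Sxy = Σxy − (Σx)(Σy)/n = -400 − (-288.75) = -111.25
Syy = Σy² − (Σy)²/n = 448 − 220.5 = 227.5
b = Sxy/Sxx = -111.25/70.875 = -1.569665
SSE = Syy − b·Sxy = 227.5 − (-1.569665)·(-111.25) = 52.874780

52.875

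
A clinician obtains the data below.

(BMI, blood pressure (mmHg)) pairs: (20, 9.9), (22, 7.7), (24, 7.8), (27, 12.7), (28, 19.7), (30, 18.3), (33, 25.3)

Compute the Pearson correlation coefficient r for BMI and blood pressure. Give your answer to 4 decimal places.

0.9048

n = 7, Σx = 184, Σy = 101.4, Σxy = 2833, Σx² = 4962, Σy² = 1742.5
Sxx = Σx² − (Σx)²/n = 4962 − 4836.571429 = 125.428571
Sxy = Σxy − (Σx)(Σy)/n = 2833 − 2665.371429 = 167.628571
Syy = Σy² − (Σy)²/n = 1742.5 − 1468.851429 = 273.648571
r = Sxy/√(Sxx·Syy) = 167.628571/√(34323.349388) = 167.628571/185.265618 = 0.904801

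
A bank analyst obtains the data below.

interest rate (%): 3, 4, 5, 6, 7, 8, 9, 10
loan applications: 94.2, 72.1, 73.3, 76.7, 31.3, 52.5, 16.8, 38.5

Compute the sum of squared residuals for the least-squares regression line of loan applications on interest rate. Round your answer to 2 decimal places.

1336.84

n = 8, Σx = 52, Σy = 455.4, Σxy = 2573, Σx² = 380, Σy² = 30828.26
Sxx = Σx² − (Σx)²/n = 380 − 338 = 42
Sxy = Σxy − (Σx)(Σy)/n = 2573 − 2960.1 = -387.1
Syy = Σy² − (Σy)²/n = 30828.26 − 25923.645 = 4904.615
b = Sxy/Sxx = -387.1/42 = -9.216667
SSE = Syy − b·Sxy = 4904.615 − (-9.216667)·(-387.1) = 1336.843333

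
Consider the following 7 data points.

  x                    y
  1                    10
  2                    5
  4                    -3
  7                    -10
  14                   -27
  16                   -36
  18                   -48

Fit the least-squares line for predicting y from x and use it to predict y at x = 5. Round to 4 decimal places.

-3.6882

n = 7, Σx = 62, Σy = -109, Σxy = -1880, Σx² = 846
Sxx = Σx² − (Σx)²/n = 846 − 549.142857 = 296.857143
Sxy = Σxy − (Σx)(Σy)/n = -1880 − (-965.428571) = -914.571429
b = Sxy/Sxx = -914.571429/296.857143 = -3.080847
a = ȳ − b·x̄ = -15.571429 − (-3.080847)·8.857143 = 11.716073
ŷ(5) = a + b·5 = 11.716073 + (-3.080847)·5 = -3.688162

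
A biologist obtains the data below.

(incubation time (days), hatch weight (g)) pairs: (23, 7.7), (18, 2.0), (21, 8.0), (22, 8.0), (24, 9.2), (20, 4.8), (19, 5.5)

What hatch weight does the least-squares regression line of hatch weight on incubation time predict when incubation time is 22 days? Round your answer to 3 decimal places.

7.500

n = 7, Σx = 147, Σy = 45.2, Σxy = 978.4, Σx² = 3115
Sxx = Σx² − (Σx)²/n = 3115 − 3087 = 28
Sxy = Σxy − (Σx)(Σy)/n = 978.4 − 949.2 = 29.2
b = Sxy/Sxx = 29.2/28 = 1.042857
a = ȳ − b·x̄ = 6.457143 − 1.042857·21 = -15.442857
ŷ(22) = a + b·22 = -15.442857 + 1.042857·22 = 7.5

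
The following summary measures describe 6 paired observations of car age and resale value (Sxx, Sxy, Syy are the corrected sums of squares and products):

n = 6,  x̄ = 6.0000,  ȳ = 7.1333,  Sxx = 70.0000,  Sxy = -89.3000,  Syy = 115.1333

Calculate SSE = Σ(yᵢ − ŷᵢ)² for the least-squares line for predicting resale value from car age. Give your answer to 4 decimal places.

1.2120

b = Sxy/Sxx = -89.3/70 = -1.275714
SSE = Syy − b·Sxy = 115.1333 − (-1.275714)·(-89.3) = 1.212014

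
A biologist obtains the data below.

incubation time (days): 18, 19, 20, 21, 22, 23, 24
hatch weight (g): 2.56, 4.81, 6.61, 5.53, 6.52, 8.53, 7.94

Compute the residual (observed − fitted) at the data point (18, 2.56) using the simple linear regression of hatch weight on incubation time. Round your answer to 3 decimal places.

n = 7, Σx = 147, Σy = 42.5, Σxy = 915.99, Σx² = 3115
Sxx = Σx² − (Σx)²/n = 3115 − 3087 = 28
Sxy = Σxy − (Σx)(Σy)/n = 915.99 − 892.5 = 23.49
b = Sxy/Sxx = 23.49/28 = 0.838929
a = ȳ − b·x̄ = 6.071429 − 0.838929·21 = -11.546071
ŷ(18) = -11.546071 + 0.838929·18 = 3.554643
residual = y − ŷ = 2.56 − 3.554643 = -0.994643

-0.995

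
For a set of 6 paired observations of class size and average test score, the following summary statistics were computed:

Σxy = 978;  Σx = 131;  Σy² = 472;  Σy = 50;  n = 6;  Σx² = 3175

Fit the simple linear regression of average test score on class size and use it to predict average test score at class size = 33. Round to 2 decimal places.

4.30

Sxx = Σx² − (Σx)²/n = 3175 − 2860.166667 = 314.833333
Sxy = Σxy − (Σx)(Σy)/n = 978 − 1091.666667 = -113.666667
b = Sxy/Sxx = -113.666667/314.833333 = -0.361038
a = ȳ − b·x̄ = 8.333333 − (-0.361038)·21.833333 = 16.215987
ŷ(33) = a + b·33 = 16.215987 + (-0.361038)·33 = 4.301747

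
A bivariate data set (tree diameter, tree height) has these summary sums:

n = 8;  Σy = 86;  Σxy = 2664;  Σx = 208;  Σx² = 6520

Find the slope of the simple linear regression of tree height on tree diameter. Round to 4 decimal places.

Sxx = Σx² − (Σx)²/n = 6520 − 5408 = 1112
Sxy = Σxy − (Σx)(Σy)/n = 2664 − 2236 = 428
b = Sxy/Sxx = 428/1112 = 0.384892

0.3849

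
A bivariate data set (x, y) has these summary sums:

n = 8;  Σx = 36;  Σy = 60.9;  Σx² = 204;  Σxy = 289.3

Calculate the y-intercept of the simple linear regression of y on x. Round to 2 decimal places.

5.98

Sxx = Σx² − (Σx)²/n = 204 − 162 = 42
Sxy = Σxy − (Σx)(Σy)/n = 289.3 − 274.05 = 15.25
b = Sxy/Sxx = 15.25/42 = 0.363095
a = ȳ − b·x̄ = 7.6125 − 0.363095·4.5 = 5.978571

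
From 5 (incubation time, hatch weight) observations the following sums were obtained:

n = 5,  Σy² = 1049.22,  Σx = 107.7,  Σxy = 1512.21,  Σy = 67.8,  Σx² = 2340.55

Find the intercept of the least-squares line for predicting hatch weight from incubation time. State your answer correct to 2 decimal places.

-40.36

Sxx = Σx² − (Σx)²/n = 2340.55 − 2319.858 = 20.692
Sxy = Σxy − (Σx)(Σy)/n = 1512.21 − 1460.412 = 51.798
b = Sxy/Sxx = 51.798/20.692 = 2.503286
a = ȳ − b·x̄ = 13.56 − 2.503286·21.54 = -40.360787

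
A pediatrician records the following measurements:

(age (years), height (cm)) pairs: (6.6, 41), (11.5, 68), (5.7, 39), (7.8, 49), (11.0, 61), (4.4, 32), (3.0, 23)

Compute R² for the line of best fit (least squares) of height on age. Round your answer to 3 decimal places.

n = 7, Σx = 50, Σy = 313, Σxy = 2537.9, Σx² = 418.5, Σy² = 15501
Sxx = Σx² − (Σx)²/n = 418.5 − 357.142857 = 61.357143
Sxy = Σxy − (Σx)(Σy)/n = 2537.9 − 2235.714286 = 302.185714
Syy = Σy² − (Σy)²/n = 15501 − 13995.571429 = 1505.428571
R² = Sxy²/(Sxx·Syy) = (302.185714)²/(61.357143·1505.428571) = 0.988604

0.989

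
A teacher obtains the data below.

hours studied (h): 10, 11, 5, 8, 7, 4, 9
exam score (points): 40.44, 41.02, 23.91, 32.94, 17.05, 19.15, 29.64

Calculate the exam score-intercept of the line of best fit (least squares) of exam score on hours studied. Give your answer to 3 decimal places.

4.409

n = 7, Σx = 54, Σy = 204.15, Σxy = 1701.4, Σx² = 456
Sxx = Σx² − (Σx)²/n = 456 − 416.571429 = 39.428571
Sxy = Σxy − (Σx)(Σy)/n = 1701.4 − 1574.871429 = 126.528571
b = Sxy/Sxx = 126.528571/39.428571 = 3.209058
a = ȳ − b·x̄ = 29.164286 − 3.209058·7.714286 = 4.408696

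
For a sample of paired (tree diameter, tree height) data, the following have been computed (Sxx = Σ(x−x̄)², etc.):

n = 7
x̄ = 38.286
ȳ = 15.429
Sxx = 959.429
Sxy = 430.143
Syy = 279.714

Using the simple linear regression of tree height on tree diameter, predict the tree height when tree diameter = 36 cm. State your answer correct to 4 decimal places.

14.4041

b = Sxy/Sxx = 430.143/959.429 = 0.448332
a = ȳ − b·x̄ = 15.429 − 0.448332·38.286 = -1.735850
ŷ(36) = a + b·36 = -1.735850 + 0.448332·36 = 14.404112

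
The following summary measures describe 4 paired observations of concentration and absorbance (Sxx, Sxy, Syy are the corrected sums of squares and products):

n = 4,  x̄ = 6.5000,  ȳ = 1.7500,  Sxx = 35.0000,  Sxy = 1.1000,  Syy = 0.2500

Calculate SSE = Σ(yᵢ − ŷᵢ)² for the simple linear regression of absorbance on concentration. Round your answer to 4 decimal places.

b = Sxy/Sxx = 1.1/35 = 0.031429
SSE = Syy − b·Sxy = 0.25 − 0.031429·1.1 = 0.215429

0.2154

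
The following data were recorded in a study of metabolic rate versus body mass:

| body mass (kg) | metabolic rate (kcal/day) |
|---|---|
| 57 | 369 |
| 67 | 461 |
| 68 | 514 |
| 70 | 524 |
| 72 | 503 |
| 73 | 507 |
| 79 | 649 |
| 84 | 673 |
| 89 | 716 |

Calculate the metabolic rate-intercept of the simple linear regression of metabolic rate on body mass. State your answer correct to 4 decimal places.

-280.0580

n = 9, Σx = 659, Σy = 4916, Σxy = 368306, Σx² = 48993
Sxx = Σx² − (Σx)²/n = 48993 − 48253.444444 = 739.555556
Sxy = Σxy − (Σx)(Σy)/n = 368306 − 359960.444444 = 8345.555556
b = Sxy/Sxx = 8345.555556/739.555556 = 11.284555
a = ȳ − b·x̄ = 546.222222 − 11.284555·73.222222 = -280.057993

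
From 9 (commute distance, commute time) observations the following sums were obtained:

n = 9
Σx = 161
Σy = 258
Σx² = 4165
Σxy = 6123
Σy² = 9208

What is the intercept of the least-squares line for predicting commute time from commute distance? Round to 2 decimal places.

Sxx = Σx² − (Σx)²/n = 4165 − 2880.111111 = 1284.888889
Sxy = Σxy − (Σx)(Σy)/n = 6123 − 4615.333333 = 1507.666667
b = Sxy/Sxx = 1507.666667/1284.888889 = 1.173383
a = ȳ − b·x̄ = 28.666667 − 1.173383·17.888889 = 7.676150

7.68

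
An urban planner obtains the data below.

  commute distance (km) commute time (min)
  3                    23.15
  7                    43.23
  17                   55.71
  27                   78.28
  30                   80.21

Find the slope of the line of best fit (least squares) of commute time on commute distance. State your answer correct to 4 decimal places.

1.9923

n = 5, Σx = 84, Σy = 280.58, Σxy = 5838.99, Σx² = 1976
Sxx = Σx² − (Σx)²/n = 1976 − 1411.2 = 564.8
Sxy = Σxy − (Σx)(Σy)/n = 5838.99 − 4713.744 = 1125.246
b = Sxy/Sxx = 1125.246/564.8 = 1.992291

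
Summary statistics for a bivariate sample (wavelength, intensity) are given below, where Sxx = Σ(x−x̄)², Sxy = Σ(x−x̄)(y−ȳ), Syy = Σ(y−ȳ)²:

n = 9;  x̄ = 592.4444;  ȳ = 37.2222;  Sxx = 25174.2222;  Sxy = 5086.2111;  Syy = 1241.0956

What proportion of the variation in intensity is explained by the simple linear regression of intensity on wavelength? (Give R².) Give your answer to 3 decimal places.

R² = Sxy²/(Sxx·Syy) = (5086.2111)²/(25174.2222·1241.0956) = 0.827995

0.828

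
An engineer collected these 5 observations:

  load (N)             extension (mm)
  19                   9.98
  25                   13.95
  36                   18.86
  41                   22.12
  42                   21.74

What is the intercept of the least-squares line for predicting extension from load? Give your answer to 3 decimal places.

n = 5, Σx = 163, Σy = 86.65, Σxy = 3037.33, Σx² = 5727
Sxx = Σx² − (Σx)²/n = 5727 − 5313.8 = 413.2
Sxy = Σxy − (Σx)(Σy)/n = 3037.33 − 2824.79 = 212.54
b = Sxy/Sxx = 212.54/413.2 = 0.514376
a = ȳ − b·x̄ = 17.33 − 0.514376·32.6 = 0.561355

0.561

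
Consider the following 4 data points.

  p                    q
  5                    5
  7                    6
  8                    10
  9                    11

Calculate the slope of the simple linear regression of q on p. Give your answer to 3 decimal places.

1.600

n = 4, Σx = 29, Σy = 32, Σxy = 246, Σx² = 219
Sxx = Σx² − (Σx)²/n = 219 − 210.25 = 8.75
Sxy = Σxy − (Σx)(Σy)/n = 246 − 232 = 14
b = Sxy/Sxx = 14/8.75 = 1.6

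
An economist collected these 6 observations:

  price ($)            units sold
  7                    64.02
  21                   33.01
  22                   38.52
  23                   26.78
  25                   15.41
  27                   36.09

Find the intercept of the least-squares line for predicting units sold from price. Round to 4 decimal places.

n = 6, Σx = 125, Σy = 213.83, Σxy = 3964.41, Σx² = 2857
Sxx = Σx² − (Σx)²/n = 2857 − 2604.166667 = 252.833333
Sxy = Σxy − (Σx)(Σy)/n = 3964.41 − 4454.791667 = -490.381667
b = Sxy/Sxx = -490.381667/252.833333 = -1.939545
a = ȳ − b·x̄ = 35.638333 − (-1.939545)·20.833333 = 76.045524

76.0455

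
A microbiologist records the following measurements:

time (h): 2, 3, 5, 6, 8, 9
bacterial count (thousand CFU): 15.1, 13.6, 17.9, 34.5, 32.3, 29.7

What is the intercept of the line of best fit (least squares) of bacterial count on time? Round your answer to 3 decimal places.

8.281

n = 6, Σx = 33, Σy = 143.1, Σxy = 893.2, Σx² = 219
Sxx = Σx² − (Σx)²/n = 219 − 181.5 = 37.5
Sxy = Σxy − (Σx)(Σy)/n = 893.2 − 787.05 = 106.15
b = Sxy/Sxx = 106.15/37.5 = 2.830667
a = ȳ − b·x̄ = 23.85 − 2.830667·5.5 = 8.281333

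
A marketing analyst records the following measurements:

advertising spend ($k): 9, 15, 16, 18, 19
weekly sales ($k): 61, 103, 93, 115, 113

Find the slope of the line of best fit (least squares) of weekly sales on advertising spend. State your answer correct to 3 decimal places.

5.392

n = 5, Σx = 77, Σy = 485, Σxy = 7799, Σx² = 1247
Sxx = Σx² − (Σx)²/n = 1247 − 1185.8 = 61.2
Sxy = Σxy − (Σx)(Σy)/n = 7799 − 7469 = 330
b = Sxy/Sxx = 330/61.2 = 5.392157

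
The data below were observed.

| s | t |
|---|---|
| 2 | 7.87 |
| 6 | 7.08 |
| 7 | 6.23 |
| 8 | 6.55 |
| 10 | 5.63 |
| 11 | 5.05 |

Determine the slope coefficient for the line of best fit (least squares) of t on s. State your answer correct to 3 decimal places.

-0.304

n = 6, Σx = 44, Σy = 38.41, Σxy = 266.08, Σx² = 374
Sxx = Σx² − (Σx)²/n = 374 − 322.666667 = 51.333333
Sxy = Σxy − (Σx)(Σy)/n = 266.08 − 281.673333 = -15.593333
b = Sxy/Sxx = -15.593333/51.333333 = -0.303766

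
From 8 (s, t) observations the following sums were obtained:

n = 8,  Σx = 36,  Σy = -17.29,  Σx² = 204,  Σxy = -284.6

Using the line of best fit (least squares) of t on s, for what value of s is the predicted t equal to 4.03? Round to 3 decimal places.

3.243

Sxx = Σx² − (Σx)²/n = 204 − 162 = 42
Sxy = Σxy − (Σx)(Σy)/n = -284.6 − (-77.805) = -206.795
b = Sxy/Sxx = -206.795/42 = -4.923690
a = ȳ − b·x̄ = -2.16125 − (-4.923690)·4.5 = 19.995357
Set a + b·x = 4.03: x = (4.03 − 19.995357) / (-4.923690) = 3.242559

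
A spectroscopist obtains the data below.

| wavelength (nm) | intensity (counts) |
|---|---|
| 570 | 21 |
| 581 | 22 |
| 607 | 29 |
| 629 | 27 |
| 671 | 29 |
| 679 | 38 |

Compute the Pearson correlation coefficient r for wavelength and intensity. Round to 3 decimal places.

0.870

n = 6, Σx = 3737, Σy = 166, Σxy = 104599, Σx² = 2337833, Σy² = 4780
Sxx = Σx² − (Σx)²/n = 2337833 − 2327528.166667 = 10304.833333
Sxy = Σxy − (Σx)(Σy)/n = 104599 − 103390.333333 = 1208.666667
Syy = Σy² − (Σy)²/n = 4780 − 4592.666667 = 187.333333
r = Sxy/√(Sxx·Syy) = 1208.666667/√(1930438.777778) = 1208.666667/1389.402310 = 0.869918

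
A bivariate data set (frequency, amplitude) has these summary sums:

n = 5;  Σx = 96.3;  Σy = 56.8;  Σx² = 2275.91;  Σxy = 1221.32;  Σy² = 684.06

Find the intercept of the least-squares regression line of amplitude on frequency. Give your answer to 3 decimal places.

Sxx = Σx² − (Σx)²/n = 2275.91 − 1854.738 = 421.172
Sxy = Σxy − (Σx)(Σy)/n = 1221.32 − 1093.968 = 127.352
b = Sxy/Sxx = 127.352/421.172 = 0.302375
a = ȳ − b·x̄ = 11.36 − 0.302375·19.26 = 5.536252

5.536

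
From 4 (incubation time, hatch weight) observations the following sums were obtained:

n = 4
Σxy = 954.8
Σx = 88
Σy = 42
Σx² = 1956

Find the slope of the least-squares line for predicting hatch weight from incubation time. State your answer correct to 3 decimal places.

Sxx = Σx² − (Σx)²/n = 1956 − 1936 = 20
Sxy = Σxy − (Σx)(Σy)/n = 954.8 − 924 = 30.8
b = Sxy/Sxx = 30.8/20 = 1.54

1.540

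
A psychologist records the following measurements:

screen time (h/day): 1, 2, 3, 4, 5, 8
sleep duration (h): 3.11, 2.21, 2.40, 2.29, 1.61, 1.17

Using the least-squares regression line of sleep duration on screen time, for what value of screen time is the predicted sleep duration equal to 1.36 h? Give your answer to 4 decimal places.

6.9120

n = 6, Σx = 23, Σy = 12.79, Σxy = 41.3, Σx² = 119
Sxx = Σx² − (Σx)²/n = 119 − 88.166667 = 30.833333
Sxy = Σxy − (Σx)(Σy)/n = 41.3 − 49.028333 = -7.728333
b = Sxy/Sxx = -7.728333/30.833333 = -0.250649
a = ȳ − b·x̄ = 2.131667 − (-0.250649)·3.833333 = 3.092486
Set a + b·x = 1.36: x = (1.36 − 3.092486) / (-0.250649) = 6.912012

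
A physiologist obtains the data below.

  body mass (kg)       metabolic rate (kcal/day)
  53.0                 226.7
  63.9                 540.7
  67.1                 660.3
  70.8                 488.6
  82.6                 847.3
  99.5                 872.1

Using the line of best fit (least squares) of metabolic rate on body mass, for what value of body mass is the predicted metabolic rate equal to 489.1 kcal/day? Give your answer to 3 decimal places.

64.018

n = 6, Σx = 436.9, Σy = 3635.7, Σxy = 282225.77, Σx² = 33130.27
Sxx = Σx² − (Σx)²/n = 33130.27 − 31813.601667 = 1316.668333
Sxy = Σxy − (Σx)(Σy)/n = 282225.77 − 264739.555 = 17486.215
b = Sxy/Sxx = 17486.215/1316.668333 = 13.280653
a = ȳ − b·x̄ = 605.95 − 13.280653·72.816667 = -361.102869
Set a + b·x = 489.1: x = (489.1 − (-361.102869)) / 13.280653 = 64.018153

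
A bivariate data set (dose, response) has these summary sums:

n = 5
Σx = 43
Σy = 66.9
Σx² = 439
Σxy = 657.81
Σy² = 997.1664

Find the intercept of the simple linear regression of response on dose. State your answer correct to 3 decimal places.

Sxx = Σx² − (Σx)²/n = 439 − 369.8 = 69.2
Sxy = Σxy − (Σx)(Σy)/n = 657.81 − 575.34 = 82.47
b = Sxy/Sxx = 82.47/69.2 = 1.191763
a = ȳ − b·x̄ = 13.38 − 1.191763·8.6 = 3.130838

3.131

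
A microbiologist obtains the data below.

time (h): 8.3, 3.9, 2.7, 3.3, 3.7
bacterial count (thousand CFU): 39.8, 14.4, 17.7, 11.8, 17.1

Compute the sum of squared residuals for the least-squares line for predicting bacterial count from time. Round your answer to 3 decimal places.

54.080

n = 5, Σx = 21.9, Σy = 100.8, Σxy = 536.5, Σx² = 115.97, Σy² = 2536.34
Sxx = Σx² − (Σx)²/n = 115.97 − 95.922 = 20.048
Sxy = Σxy − (Σx)(Σy)/n = 536.5 − 441.504 = 94.996
Syy = Σy² − (Σy)²/n = 2536.34 − 2032.128 = 504.212
b = Sxy/Sxx = 94.996/20.048 = 4.738428
SSE = Syy − b·Sxy = 504.212 − 4.738428·94.996 = 54.080315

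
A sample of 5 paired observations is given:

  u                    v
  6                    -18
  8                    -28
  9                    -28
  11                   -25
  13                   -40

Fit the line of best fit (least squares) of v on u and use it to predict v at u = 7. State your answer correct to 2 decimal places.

-21.85

n = 5, Σx = 47, Σy = -139, Σxy = -1379, Σx² = 471
Sxx = Σx² − (Σx)²/n = 471 − 441.8 = 29.2
Sxy = Σxy − (Σx)(Σy)/n = -1379 − (-1306.6) = -72.4
b = Sxy/Sxx = -72.4/29.2 = -2.479452
a = ȳ − b·x̄ = -27.8 − (-2.479452)·9.4 = -4.493151
ŷ(7) = a + b·7 = -4.493151 + (-2.479452)·7 = -21.849315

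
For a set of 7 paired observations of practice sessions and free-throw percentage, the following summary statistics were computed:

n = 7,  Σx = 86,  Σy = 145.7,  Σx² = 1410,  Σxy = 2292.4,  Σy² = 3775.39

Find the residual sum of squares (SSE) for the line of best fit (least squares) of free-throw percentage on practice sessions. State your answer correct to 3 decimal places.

28.666

Sxx = Σx² − (Σx)²/n = 1410 − 1056.571429 = 353.428571
Sxy = Σxy − (Σx)(Σy)/n = 2292.4 − 1790.028571 = 502.371429
Syy = Σy² − (Σy)²/n = 3775.39 − 3032.641429 = 742.748571
b = Sxy/Sxx = 502.371429/353.428571 = 1.421423
SSE = Syy − b·Sxy = 742.748571 − 1.421423·502.371429 = 28.666370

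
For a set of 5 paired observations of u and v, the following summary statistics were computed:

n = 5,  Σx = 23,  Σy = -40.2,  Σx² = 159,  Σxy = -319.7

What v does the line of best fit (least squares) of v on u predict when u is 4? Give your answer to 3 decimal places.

-6.520

Sxx = Σx² − (Σx)²/n = 159 − 105.8 = 53.2
Sxy = Σxy − (Σx)(Σy)/n = -319.7 − (-184.92) = -134.78
b = Sxy/Sxx = -134.78/53.2 = -2.533459
a = ȳ − b·x̄ = -8.04 − (-2.533459)·4.6 = 3.613910
ŷ(4) = a + b·4 = 3.613910 + (-2.533459)·4 = -6.519925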